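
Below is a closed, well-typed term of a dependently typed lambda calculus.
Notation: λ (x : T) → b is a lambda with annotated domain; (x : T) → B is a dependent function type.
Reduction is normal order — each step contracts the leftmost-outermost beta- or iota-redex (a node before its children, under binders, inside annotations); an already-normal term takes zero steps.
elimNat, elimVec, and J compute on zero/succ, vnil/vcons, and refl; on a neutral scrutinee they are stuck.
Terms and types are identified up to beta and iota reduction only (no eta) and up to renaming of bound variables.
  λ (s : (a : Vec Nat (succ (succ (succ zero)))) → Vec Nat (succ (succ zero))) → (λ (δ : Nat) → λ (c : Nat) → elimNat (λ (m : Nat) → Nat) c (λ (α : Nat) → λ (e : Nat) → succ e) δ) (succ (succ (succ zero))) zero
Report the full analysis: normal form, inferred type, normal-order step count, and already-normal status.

reduced normal form:
  λ (s : (a : Vec Nat (succ (succ (succ zero)))) → Vec Nat (succ (succ zero))) → succ (succ (succ zero))
type:
  (s : (a : Vec Nat (succ (succ (succ zero)))) → Vec Nat (succ (succ zero))) → Nat
steps to reach normal form (normal order): 12
started in normal form: no
first redex: a beta-redex


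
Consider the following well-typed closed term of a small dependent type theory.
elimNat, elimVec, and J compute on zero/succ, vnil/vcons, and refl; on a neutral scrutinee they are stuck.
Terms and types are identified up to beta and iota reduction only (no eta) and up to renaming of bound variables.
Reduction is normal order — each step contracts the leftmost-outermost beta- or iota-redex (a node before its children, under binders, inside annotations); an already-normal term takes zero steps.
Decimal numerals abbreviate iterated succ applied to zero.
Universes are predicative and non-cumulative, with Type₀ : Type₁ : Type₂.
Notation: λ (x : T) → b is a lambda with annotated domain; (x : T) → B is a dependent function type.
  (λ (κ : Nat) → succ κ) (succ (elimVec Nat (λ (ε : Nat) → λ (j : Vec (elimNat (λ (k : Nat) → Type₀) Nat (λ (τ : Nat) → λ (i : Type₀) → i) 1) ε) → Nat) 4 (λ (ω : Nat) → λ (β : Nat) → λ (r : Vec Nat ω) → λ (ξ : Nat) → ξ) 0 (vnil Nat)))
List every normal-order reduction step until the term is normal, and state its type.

normal-order reduction sequence:
  (λ (κ : Nat) → succ κ) (succ (elimVec Nat (λ (ε : Nat) → λ (j : Vec (elimNat (λ (k : Nat) → Type₀) Nat (λ (τ : Nat) → λ (i : Type₀) → i) 1) ε) → Nat) 4 (λ (ω : Nat) → λ (β : Nat) → λ (r : Vec Nat ω) → λ (ξ : Nat) → ξ) 0 (vnil Nat)))
  ~> succ (succ (elimVec Nat (λ (κ : Nat) → λ (ε : Vec (elimNat (λ (j : Nat) → Type₀) Nat (λ (k : Nat) → λ (τ : Type₀) → τ) 1) κ) → Nat) 4 (λ (i : Nat) → λ (ω : Nat) → λ (β : Vec Nat i) → λ (r : Nat) → r) 0 (vnil Nat)))
  ~> 6
inferred type:
  Nat


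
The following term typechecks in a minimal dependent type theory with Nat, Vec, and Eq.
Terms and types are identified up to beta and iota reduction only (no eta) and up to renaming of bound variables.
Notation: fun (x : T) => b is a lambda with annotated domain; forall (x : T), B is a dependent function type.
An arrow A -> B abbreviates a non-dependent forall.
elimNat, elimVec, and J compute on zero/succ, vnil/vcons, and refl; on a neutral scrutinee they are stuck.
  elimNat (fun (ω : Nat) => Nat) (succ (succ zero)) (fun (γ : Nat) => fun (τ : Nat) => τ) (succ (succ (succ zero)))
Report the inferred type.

the term's type:
  Nat


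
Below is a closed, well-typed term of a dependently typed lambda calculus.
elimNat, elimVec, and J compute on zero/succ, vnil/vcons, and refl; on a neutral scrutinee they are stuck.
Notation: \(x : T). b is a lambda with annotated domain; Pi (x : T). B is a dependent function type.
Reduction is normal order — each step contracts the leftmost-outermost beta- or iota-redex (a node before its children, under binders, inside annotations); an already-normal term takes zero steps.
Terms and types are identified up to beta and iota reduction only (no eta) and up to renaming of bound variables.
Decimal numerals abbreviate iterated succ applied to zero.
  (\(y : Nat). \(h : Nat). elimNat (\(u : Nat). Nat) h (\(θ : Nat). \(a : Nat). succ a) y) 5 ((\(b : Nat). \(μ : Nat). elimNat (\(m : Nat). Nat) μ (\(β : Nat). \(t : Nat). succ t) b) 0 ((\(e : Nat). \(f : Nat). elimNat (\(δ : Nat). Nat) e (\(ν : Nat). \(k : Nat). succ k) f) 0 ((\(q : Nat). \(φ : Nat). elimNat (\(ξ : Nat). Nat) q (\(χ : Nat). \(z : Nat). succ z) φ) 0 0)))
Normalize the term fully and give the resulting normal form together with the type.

resulting normal form:
  5
inferred type:
  Nat


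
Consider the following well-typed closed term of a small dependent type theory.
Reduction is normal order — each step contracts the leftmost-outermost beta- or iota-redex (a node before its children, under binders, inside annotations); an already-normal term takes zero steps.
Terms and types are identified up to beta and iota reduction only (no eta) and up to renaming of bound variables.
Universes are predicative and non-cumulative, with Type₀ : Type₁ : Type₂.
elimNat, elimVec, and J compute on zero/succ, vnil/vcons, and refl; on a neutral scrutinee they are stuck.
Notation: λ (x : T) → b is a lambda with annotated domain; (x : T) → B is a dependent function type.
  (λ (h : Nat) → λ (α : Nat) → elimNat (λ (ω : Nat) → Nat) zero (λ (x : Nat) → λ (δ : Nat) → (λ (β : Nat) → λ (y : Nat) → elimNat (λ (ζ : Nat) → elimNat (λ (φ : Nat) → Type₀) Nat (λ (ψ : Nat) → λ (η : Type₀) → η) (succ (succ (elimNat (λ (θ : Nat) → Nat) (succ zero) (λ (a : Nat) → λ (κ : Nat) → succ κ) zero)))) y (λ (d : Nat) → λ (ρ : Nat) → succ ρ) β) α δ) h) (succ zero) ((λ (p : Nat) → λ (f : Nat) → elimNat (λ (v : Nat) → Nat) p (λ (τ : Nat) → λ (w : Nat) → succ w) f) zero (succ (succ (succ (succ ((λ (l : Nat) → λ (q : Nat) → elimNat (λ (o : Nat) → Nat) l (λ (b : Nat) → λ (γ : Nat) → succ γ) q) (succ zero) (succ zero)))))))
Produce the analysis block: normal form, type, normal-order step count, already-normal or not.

reduced normal form:
  succ (succ (succ (succ (succ (succ zero)))))
type:
  Nat
reduction steps (normal order): 65
already normal: no
first contracted redex: a beta-redex


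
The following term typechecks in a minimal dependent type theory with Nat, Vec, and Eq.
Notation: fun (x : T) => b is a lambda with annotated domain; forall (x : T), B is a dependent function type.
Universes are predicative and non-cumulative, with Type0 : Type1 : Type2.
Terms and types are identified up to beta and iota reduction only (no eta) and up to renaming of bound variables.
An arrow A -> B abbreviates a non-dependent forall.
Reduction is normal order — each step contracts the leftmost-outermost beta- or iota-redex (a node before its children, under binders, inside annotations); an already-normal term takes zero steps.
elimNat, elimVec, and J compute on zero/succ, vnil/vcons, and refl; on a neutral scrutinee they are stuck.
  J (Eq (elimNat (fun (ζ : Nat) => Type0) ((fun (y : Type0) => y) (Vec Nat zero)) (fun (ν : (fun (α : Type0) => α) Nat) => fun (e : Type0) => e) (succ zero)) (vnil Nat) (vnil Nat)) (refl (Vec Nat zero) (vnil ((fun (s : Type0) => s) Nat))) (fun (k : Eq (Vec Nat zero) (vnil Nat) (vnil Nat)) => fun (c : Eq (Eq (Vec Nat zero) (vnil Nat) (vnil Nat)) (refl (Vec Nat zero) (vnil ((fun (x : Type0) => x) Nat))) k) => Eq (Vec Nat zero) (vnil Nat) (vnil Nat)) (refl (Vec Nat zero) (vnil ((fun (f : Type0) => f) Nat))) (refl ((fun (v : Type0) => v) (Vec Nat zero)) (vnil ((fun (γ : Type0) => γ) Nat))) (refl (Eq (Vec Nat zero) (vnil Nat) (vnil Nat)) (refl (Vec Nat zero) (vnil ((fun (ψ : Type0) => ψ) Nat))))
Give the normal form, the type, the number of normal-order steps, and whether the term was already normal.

normal form:
  refl (Vec Nat zero) (vnil Nat)
inferred type:
  Eq (Vec Nat zero) (vnil Nat) (vnil Nat)
steps to reach normal form (normal order): 2
term was already normal: no
first redex: a J iota-redex


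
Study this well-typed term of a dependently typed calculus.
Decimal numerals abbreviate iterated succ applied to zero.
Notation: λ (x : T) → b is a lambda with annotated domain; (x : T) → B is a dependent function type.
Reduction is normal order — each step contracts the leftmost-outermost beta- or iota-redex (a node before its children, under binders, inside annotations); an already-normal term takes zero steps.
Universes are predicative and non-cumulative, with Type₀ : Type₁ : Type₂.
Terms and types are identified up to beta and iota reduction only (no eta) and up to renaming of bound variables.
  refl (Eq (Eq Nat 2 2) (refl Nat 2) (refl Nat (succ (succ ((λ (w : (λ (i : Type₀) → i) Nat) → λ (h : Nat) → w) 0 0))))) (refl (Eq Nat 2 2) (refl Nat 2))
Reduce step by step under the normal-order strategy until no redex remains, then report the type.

reduction (normal order):
  refl (Eq (Eq Nat 2 2) (refl Nat 2) (refl Nat (succ (succ ((λ (w : (λ (i : Type₀) → i) Nat) → λ (h : Nat) → w) 0 0))))) (refl (Eq Nat 2 2) (refl Nat 2))
  ~> refl (Eq (Eq Nat 2 2) (refl Nat 2) (refl Nat (succ (succ ((λ (w : Nat) → 0) 0))))) (refl (Eq Nat 2 2) (refl Nat 2))
  ~> refl (Eq (Eq Nat 2 2) (refl Nat 2) (refl Nat 2)) (refl (Eq Nat 2 2) (refl Nat 2))
inferred type:
  Eq (Eq (Eq Nat 2 2) (refl Nat 2) (refl Nat 2)) (refl (Eq Nat 2 2) (refl Nat 2)) (refl (Eq Nat 2 2) (refl Nat 2))


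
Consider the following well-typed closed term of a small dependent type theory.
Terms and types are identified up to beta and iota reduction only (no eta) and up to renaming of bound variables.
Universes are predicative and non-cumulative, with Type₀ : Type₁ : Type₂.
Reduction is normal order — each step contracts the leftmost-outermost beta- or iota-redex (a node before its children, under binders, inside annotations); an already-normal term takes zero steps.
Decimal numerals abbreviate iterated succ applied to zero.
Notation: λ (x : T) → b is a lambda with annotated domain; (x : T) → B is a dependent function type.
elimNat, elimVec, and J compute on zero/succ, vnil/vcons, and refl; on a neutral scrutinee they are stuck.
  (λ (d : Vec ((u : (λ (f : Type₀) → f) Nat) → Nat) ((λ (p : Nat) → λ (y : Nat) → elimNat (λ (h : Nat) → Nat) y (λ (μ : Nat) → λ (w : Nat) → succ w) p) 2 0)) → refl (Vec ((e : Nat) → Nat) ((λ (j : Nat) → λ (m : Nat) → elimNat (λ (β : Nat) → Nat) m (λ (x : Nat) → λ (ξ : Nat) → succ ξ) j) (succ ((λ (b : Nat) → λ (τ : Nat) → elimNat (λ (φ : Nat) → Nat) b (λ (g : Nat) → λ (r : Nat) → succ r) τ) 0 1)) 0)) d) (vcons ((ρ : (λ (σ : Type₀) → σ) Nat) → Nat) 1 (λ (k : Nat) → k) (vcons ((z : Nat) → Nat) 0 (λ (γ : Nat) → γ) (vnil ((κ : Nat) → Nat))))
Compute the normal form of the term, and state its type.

normal form:
  refl (Vec ((d : Nat) → Nat) 2) (vcons ((u : Nat) → Nat) 1 (λ (f : Nat) → f) (vcons ((p : Nat) → Nat) 0 (λ (y : Nat) → y) (vnil ((h : Nat) → Nat))))
inferred type:
  Eq (Vec ((d : Nat) → Nat) 2) (vcons ((u : Nat) → Nat) 1 (λ (f : Nat) → f) (vcons ((p : Nat) → Nat) 0 (λ (y : Nat) → y) (vnil ((h : Nat) → Nat)))) (vcons ((μ : Nat) → Nat) 1 (λ (w : Nat) → w) (vcons ((e : Nat) → Nat) 0 (λ (j : Nat) → j) (vnil ((m : Nat) → Nat))))
observation: the leftmost-outermost redex is a beta-redex, and normalization takes 17 steps.


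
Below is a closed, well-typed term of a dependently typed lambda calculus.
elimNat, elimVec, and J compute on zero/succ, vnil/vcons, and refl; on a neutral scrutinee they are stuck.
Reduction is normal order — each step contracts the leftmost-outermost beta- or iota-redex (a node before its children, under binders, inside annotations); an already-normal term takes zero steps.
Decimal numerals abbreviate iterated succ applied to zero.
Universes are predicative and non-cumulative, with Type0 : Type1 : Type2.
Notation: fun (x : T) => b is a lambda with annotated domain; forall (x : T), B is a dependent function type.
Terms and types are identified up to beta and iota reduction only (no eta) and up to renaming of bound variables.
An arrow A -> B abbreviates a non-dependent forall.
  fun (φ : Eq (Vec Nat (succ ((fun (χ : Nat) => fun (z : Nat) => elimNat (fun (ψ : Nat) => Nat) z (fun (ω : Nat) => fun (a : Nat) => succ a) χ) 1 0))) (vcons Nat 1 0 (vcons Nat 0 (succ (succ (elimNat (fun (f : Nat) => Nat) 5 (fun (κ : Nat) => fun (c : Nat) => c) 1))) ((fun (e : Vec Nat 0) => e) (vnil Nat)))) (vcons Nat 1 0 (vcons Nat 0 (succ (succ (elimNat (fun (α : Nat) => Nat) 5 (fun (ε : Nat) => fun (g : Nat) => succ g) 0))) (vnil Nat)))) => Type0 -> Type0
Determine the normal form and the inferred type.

resulting normal form:
  fun (φ : Eq (Vec Nat 2) (vcons Nat 1 0 (vcons Nat 0 7 (vnil Nat))) (vcons Nat 1 0 (vcons Nat 0 7 (vnil Nat)))) => Type0 -> Type0
inferred type:
  Eq (Vec Nat 2) (vcons Nat 1 0 (vcons Nat 0 7 (vnil Nat))) (vcons Nat 1 0 (vcons Nat 0 7 (vnil Nat))) -> Type1


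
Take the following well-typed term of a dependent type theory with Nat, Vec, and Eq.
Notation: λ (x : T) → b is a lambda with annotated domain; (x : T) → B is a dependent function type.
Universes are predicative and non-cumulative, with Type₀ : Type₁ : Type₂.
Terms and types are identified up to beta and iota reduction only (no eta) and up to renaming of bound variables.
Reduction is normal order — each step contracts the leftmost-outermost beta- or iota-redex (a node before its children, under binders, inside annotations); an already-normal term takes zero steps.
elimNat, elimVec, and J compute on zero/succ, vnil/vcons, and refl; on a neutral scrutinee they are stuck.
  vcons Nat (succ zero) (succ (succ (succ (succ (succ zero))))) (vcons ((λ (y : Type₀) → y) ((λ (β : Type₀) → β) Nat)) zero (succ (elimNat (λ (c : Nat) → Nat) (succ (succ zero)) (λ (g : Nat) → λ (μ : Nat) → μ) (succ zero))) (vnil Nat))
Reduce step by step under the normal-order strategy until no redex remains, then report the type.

normal-order reduction sequence:
  vcons Nat (succ zero) (succ (succ (succ (succ (succ zero))))) (vcons ((λ (y : Type₀) → y) ((λ (β : Type₀) → β) Nat)) zero (succ (elimNat (λ (c : Nat) → Nat) (succ (succ zero)) (λ (g : Nat) → λ (μ : Nat) → μ) (succ zero))) (vnil Nat))
  ~> vcons Nat (succ zero) (succ (succ (succ (succ (succ zero))))) (vcons ((λ (y : Type₀) → y) Nat) zero (succ (elimNat (λ (β : Nat) → Nat) (succ (succ zero)) (λ (c : Nat) → λ (g : Nat) → g) (succ zero))) (vnil Nat))
  ~> vcons Nat (succ zero) (succ (succ (succ (succ (succ zero))))) (vcons Nat zero (succ (elimNat (λ (y : Nat) → Nat) (succ (succ zero)) (λ (β : Nat) → λ (c : Nat) → c) (succ zero))) (vnil Nat))
  ~> vcons Nat (succ zero) (succ (succ (succ (succ (succ zero))))) (vcons Nat zero (succ ((λ (y : Nat) → λ (β : Nat) → β) zero (elimNat (λ (c : Nat) → Nat) (succ (succ zero)) (λ (g : Nat) → λ (μ : Nat) → μ) zero))) (vnil Nat))
  ~> vcons Nat (succ zero) (succ (succ (succ (succ (succ zero))))) (vcons Nat zero (succ ((λ (y : Nat) → y) (elimNat (λ (β : Nat) → Nat) (succ (succ zero)) (λ (c : Nat) → λ (g : Nat) → g) zero))) (vnil Nat))
  ~> vcons Nat (succ zero) (succ (succ (succ (succ (succ zero))))) (vcons Nat zero (succ (elimNat (λ (y : Nat) → Nat) (succ (succ zero)) (λ (β : Nat) → λ (c : Nat) → c) zero)) (vnil Nat))
  ~> vcons Nat (succ zero) (succ (succ (succ (succ (succ zero))))) (vcons Nat zero (succ (succ (succ zero))) (vnil Nat))
type:
  Vec Nat (succ (succ zero))


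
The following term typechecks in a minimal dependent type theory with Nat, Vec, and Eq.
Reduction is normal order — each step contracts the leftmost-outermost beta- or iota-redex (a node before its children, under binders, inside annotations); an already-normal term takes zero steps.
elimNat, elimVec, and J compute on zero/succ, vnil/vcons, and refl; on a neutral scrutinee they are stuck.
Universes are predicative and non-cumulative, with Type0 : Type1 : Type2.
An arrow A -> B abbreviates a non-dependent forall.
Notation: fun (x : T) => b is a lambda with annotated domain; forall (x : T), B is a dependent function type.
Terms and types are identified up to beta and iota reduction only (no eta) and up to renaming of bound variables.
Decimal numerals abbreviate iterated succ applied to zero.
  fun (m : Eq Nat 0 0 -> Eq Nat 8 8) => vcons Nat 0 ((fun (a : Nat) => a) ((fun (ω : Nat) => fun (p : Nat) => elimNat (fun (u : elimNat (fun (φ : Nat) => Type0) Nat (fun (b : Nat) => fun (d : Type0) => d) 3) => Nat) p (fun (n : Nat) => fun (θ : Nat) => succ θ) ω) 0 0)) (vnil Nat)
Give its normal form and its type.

resulting normal form:
  fun (m : Eq Nat 0 0 -> Eq Nat 8 8) => vcons Nat 0 0 (vnil Nat)
type:
  (Eq Nat 0 0 -> Eq Nat 8 8) -> Vec Nat 1


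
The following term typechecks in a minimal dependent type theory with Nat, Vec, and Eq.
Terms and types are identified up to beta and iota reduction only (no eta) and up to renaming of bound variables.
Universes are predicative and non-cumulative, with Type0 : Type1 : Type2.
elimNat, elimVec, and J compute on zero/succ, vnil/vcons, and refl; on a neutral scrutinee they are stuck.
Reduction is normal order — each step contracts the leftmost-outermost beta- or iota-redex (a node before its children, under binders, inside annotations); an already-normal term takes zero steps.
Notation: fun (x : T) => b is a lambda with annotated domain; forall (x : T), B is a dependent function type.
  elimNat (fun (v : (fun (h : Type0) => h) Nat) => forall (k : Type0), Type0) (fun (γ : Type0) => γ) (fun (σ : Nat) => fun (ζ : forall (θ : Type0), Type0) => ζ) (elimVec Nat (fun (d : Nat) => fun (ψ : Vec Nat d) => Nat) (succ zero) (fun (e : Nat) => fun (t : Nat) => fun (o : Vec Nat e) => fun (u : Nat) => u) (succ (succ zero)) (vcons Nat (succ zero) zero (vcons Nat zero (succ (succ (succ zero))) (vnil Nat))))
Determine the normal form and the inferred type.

reduced normal form:
  fun (v : Type0) => v
type:
  forall (v : Type0), Type0
observation: normalization takes exactly 16 steps under the normal-order strategy.


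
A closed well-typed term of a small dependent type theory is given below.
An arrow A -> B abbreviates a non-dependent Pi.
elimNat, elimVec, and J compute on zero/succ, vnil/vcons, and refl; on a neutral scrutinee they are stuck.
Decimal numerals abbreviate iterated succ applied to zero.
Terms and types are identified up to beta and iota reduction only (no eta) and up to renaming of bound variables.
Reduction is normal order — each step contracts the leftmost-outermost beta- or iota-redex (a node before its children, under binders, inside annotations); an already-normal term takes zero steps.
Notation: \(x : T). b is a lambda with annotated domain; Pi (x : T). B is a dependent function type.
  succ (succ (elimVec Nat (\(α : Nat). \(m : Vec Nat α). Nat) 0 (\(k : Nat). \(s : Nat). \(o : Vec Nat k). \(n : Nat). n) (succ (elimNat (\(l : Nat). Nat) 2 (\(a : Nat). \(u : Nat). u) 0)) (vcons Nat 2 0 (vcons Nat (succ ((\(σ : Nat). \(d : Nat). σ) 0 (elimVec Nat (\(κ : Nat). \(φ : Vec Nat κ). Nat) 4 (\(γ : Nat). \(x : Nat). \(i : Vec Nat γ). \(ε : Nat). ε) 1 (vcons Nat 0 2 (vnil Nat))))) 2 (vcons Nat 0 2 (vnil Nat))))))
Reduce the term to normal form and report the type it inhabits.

resulting normal form:
  2
type:
  Nat


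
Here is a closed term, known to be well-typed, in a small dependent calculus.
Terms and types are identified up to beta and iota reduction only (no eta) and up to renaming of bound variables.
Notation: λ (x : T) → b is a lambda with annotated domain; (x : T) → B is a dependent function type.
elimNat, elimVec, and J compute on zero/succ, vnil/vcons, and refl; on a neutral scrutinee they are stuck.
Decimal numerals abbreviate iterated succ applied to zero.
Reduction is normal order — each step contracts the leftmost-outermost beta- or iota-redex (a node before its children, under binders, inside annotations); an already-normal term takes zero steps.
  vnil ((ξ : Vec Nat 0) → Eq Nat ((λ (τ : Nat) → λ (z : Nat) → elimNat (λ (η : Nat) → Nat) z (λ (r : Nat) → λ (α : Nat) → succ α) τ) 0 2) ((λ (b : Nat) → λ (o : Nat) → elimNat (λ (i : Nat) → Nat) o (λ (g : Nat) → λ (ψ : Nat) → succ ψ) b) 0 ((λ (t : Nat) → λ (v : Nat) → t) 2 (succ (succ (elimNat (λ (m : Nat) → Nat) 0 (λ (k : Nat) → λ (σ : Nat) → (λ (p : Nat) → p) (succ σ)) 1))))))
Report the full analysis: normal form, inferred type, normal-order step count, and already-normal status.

reduced normal form:
  vnil ((ξ : Vec Nat 0) → Eq Nat 2 2)
inferred type:
  Vec ((ξ : Vec Nat 0) → Eq Nat 2 2) 0
normal-order step count: 8
started in normal form: no
first redex: a beta-redex


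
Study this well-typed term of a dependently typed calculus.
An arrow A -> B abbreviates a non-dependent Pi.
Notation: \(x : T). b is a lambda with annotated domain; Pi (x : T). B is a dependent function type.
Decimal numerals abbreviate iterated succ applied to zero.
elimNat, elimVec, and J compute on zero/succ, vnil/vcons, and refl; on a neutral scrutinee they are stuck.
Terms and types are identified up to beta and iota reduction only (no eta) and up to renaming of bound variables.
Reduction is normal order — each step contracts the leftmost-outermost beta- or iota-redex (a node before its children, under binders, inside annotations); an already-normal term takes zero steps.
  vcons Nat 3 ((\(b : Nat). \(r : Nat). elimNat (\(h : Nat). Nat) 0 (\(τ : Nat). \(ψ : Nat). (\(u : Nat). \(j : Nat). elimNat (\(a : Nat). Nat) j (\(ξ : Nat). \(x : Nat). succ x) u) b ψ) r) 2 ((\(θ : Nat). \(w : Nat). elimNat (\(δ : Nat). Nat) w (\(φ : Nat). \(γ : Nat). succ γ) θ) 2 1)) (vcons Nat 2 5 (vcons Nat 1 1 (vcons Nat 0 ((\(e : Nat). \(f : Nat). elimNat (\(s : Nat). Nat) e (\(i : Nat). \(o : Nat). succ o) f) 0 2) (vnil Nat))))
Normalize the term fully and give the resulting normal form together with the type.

normal form:
  vcons Nat 3 6 (vcons Nat 2 5 (vcons Nat 1 1 (vcons Nat 0 2 (vnil Nat))))
inferred type:
  Vec Nat 4


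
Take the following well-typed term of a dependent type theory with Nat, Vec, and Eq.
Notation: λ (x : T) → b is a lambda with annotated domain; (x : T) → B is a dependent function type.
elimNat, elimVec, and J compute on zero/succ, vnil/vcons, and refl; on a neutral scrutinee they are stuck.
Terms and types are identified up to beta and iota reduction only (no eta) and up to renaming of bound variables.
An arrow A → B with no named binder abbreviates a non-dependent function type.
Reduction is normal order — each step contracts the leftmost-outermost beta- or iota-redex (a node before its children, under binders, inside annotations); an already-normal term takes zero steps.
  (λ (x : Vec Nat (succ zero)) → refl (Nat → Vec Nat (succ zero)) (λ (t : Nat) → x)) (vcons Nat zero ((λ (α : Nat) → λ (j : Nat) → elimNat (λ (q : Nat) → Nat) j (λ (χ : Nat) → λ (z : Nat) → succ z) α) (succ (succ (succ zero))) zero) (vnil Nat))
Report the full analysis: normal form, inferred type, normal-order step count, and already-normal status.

reduced normal form:
  refl (Nat → Vec Nat (succ zero)) (λ (x : Nat) → vcons Nat zero (succ (succ (succ zero))) (vnil Nat))
inferred type:
  Eq (Nat → Vec Nat (succ zero)) (λ (x : Nat) → vcons Nat zero (succ (succ (succ zero))) (vnil Nat)) (λ (t : Nat) → vcons Nat zero (succ (succ (succ zero))) (vnil Nat))
reduction steps (normal order): 13
started in normal form: no
first redex: a beta-redex


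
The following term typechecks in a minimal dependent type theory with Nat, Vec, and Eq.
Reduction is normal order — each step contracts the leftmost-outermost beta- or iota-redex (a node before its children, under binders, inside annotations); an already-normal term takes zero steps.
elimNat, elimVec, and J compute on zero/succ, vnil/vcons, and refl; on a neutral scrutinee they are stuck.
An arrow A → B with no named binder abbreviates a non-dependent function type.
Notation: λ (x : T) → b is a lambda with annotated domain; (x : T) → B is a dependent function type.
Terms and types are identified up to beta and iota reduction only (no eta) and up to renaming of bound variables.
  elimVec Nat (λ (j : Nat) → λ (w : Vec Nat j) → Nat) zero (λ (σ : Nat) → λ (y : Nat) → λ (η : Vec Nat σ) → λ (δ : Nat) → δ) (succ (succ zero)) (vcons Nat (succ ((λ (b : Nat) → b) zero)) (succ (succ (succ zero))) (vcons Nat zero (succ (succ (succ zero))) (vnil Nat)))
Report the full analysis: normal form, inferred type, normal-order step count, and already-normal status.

reduced normal form:
  zero
type:
  Nat
reduction steps (normal order): 11
already normal: no
first redex: an elimVec iota-redex


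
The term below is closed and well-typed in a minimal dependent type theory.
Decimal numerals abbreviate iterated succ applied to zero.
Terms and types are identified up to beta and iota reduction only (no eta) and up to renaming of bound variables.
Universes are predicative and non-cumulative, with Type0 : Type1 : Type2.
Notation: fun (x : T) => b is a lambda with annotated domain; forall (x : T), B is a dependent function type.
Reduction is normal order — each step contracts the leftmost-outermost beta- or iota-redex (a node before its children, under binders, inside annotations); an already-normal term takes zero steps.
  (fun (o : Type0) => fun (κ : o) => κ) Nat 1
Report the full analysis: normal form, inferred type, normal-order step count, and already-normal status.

resulting normal form:
  1
inferred type:
  Nat
steps to reach normal form (normal order): 2
already normal: no
first contracted redex: a beta-redex


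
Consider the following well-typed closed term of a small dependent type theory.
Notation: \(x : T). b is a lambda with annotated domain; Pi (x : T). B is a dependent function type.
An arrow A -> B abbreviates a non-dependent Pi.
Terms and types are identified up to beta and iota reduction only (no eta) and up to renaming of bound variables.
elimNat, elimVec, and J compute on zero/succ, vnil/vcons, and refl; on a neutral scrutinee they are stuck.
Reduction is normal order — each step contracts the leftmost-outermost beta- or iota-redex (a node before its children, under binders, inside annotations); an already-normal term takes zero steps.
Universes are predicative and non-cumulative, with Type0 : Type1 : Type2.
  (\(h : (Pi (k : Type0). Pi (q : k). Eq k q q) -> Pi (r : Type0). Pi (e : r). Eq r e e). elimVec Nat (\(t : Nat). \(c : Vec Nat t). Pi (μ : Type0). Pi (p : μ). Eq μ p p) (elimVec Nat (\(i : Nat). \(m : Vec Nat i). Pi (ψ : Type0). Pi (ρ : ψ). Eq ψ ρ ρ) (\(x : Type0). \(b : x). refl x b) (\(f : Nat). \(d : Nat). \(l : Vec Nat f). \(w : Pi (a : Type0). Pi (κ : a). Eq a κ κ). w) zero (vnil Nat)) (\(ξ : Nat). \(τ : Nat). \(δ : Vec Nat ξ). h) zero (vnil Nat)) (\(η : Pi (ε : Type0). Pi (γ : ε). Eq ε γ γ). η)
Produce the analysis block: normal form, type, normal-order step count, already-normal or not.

normal form:
  \(h : Type0). \(k : h). refl h k
the term's type:
  Pi (h : Type0). Pi (k : h). Eq h k k
reduction steps (normal order): 3
already normal: no
first redex: a beta-redex


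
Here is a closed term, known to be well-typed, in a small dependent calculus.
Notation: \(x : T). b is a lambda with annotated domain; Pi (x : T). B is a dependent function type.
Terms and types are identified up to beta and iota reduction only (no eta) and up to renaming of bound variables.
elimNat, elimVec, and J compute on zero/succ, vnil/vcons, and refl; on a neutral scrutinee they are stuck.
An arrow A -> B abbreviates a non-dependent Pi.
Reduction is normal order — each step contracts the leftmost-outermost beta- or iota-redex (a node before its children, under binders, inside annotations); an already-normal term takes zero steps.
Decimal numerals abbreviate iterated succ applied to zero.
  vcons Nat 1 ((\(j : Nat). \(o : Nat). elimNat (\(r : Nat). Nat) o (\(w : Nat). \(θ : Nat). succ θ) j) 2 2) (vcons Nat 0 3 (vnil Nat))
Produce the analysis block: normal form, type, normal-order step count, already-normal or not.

reduced normal form:
  vcons Nat 1 4 (vcons Nat 0 3 (vnil Nat))
type:
  Vec Nat 2
normal-order step count: 9
started in normal form: no
first contracted redex: a beta-redex


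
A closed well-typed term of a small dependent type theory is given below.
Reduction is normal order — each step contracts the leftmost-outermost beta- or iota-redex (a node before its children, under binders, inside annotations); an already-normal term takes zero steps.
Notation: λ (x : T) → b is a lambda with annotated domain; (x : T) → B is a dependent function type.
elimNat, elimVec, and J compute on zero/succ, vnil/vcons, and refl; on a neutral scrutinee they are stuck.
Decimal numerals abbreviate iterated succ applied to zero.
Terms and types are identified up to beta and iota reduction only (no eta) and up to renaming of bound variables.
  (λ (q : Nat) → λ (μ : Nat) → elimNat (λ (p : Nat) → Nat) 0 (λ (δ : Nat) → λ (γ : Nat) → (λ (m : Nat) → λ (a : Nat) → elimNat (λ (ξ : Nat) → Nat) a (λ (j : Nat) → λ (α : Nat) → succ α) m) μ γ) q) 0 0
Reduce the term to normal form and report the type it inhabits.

resulting normal form:
  0
type:
  Nat
observation: the term reaches its normal form after 3 normal-order steps.


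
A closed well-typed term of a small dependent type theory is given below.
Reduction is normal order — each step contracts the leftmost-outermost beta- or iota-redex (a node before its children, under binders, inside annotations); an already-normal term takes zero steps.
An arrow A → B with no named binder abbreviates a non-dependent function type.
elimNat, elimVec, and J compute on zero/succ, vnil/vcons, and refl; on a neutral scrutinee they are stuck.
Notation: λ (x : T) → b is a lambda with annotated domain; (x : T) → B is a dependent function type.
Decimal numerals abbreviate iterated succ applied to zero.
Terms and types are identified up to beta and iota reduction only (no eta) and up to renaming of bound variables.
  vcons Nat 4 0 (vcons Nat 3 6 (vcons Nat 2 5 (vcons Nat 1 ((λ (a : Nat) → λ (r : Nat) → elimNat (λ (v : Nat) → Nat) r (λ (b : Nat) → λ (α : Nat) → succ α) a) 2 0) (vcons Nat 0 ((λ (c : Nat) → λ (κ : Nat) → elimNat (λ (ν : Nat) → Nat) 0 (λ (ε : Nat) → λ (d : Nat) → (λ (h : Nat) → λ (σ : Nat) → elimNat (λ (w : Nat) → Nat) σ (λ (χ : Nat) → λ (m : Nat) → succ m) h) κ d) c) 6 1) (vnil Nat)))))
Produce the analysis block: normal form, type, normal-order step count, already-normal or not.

normal form:
  vcons Nat 4 0 (vcons Nat 3 6 (vcons Nat 2 5 (vcons Nat 1 2 (vcons Nat 0 6 (vnil Nat)))))
inferred type:
  Vec Nat 5
steps to reach normal form (normal order): 66
started in normal form: no
first redex: a beta-redex


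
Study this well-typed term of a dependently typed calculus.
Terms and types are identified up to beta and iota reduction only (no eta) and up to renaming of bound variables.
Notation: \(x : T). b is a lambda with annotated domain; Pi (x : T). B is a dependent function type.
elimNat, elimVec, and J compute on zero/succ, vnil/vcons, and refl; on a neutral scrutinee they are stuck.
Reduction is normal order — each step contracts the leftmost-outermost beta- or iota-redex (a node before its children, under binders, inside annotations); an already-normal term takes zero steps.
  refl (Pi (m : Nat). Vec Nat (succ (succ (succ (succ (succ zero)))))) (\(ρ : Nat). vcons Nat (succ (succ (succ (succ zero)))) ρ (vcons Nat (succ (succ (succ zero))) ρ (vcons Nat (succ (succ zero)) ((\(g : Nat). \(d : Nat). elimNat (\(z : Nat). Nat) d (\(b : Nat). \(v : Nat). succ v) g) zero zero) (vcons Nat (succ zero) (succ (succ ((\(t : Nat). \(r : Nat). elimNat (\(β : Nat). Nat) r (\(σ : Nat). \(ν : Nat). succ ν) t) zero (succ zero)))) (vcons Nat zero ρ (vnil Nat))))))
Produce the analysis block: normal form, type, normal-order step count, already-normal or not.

reduced normal form:
  refl (Pi (m : Nat). Vec Nat (succ (succ (succ (succ (succ zero)))))) (\(ρ : Nat). vcons Nat (succ (succ (succ (succ zero)))) ρ (vcons Nat (succ (succ (succ zero))) ρ (vcons Nat (succ (succ zero)) zero (vcons Nat (succ zero) (succ (succ (succ zero))) (vcons Nat zero ρ (vnil Nat))))))
inferred type:
  Eq (Pi (m : Nat). Vec Nat (succ (succ (succ (succ (succ zero)))))) (\(ρ : Nat). vcons Nat (succ (succ (succ (succ zero)))) ρ (vcons Nat (succ (succ (succ zero))) ρ (vcons Nat (succ (succ zero)) zero (vcons Nat (succ zero) (succ (succ (succ zero))) (vcons Nat zero ρ (vnil Nat)))))) (\(g : Nat). vcons Nat (succ (succ (succ (succ zero)))) g (vcons Nat (succ (succ (succ zero))) g (vcons Nat (succ (succ zero)) zero (vcons Nat (succ zero) (succ (succ (succ zero))) (vcons Nat zero g (vnil Nat))))))
reduction steps (normal order): 6
term was already normal: no
first redex: a beta-redex


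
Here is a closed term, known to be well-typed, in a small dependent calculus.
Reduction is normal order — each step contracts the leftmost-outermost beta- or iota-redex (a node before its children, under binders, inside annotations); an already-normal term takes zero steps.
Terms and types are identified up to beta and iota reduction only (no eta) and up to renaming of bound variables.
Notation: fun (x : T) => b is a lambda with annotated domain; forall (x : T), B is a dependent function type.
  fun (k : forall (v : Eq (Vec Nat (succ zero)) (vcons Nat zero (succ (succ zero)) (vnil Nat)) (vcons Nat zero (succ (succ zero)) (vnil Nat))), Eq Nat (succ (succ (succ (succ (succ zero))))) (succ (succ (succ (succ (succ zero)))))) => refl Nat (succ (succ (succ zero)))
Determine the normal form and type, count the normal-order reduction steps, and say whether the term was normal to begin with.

normal form:
  fun (k : forall (v : Eq (Vec Nat (succ zero)) (vcons Nat zero (succ (succ zero)) (vnil Nat)) (vcons Nat zero (succ (succ zero)) (vnil Nat))), Eq Nat (succ (succ (succ (succ (succ zero))))) (succ (succ (succ (succ (succ zero)))))) => refl Nat (succ (succ (succ zero)))
type:
  forall (k : forall (v : Eq (Vec Nat (succ zero)) (vcons Nat zero (succ (succ zero)) (vnil Nat)) (vcons Nat zero (succ (succ zero)) (vnil Nat))), Eq Nat (succ (succ (succ (succ (succ zero))))) (succ (succ (succ (succ (succ zero)))))), Eq Nat (succ (succ (succ zero))) (succ (succ (succ zero)))
normal-order step count: 0
started in normal form: yes


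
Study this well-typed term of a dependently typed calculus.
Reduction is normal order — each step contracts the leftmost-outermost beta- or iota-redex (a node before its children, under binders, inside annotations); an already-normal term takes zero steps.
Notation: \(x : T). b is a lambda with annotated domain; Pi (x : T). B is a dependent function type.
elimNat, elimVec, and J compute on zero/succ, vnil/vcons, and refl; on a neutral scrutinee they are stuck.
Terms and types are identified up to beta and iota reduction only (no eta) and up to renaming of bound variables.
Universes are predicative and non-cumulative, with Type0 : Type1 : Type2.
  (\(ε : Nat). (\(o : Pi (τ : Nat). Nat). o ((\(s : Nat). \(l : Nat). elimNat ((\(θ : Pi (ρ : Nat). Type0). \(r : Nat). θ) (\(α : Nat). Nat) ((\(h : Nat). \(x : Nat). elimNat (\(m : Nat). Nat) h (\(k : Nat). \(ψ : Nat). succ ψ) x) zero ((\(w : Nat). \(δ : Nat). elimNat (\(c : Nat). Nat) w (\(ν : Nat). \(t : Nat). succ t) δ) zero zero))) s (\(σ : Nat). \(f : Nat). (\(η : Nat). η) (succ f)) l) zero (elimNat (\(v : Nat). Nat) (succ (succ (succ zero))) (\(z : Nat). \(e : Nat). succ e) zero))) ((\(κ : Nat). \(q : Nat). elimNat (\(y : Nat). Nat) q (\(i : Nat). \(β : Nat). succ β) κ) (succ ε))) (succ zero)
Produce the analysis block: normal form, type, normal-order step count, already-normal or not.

normal form:
  succ (succ (succ (succ (succ zero))))
type:
  Nat
steps to reach normal form (normal order): 27
started in normal form: no
first contracted redex: a beta-redex


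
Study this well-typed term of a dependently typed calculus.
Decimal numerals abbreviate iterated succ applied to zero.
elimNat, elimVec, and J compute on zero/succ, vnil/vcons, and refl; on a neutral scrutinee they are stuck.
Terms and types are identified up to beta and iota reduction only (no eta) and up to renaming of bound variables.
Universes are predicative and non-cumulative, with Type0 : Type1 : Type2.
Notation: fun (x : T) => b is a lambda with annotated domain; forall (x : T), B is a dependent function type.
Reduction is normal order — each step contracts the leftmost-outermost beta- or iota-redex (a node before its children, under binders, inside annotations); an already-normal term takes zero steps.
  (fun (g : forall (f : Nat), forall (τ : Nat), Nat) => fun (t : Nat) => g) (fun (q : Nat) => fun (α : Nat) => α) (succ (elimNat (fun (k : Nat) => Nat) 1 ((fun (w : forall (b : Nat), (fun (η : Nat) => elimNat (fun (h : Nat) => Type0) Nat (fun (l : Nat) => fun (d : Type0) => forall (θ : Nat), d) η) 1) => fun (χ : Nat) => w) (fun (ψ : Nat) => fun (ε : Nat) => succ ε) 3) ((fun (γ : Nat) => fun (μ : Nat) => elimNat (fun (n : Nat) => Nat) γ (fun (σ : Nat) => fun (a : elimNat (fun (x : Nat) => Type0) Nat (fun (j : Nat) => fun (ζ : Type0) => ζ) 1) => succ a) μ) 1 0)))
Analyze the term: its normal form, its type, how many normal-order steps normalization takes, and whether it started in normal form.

resulting normal form:
  fun (g : Nat) => fun (f : Nat) => f
type:
  forall (g : Nat), forall (f : Nat), Nat
steps to reach normal form (normal order): 2
started in normal form: no
first contracted redex: a beta-redex


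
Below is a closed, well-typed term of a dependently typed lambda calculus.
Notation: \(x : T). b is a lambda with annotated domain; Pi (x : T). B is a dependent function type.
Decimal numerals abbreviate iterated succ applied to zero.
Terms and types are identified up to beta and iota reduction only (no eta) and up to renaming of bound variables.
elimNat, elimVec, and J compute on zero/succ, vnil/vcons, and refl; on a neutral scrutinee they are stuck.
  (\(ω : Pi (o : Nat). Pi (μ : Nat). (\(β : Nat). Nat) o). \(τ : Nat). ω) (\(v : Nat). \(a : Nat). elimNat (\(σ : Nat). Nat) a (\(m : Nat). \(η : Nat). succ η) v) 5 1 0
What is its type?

the term's type:
  Nat


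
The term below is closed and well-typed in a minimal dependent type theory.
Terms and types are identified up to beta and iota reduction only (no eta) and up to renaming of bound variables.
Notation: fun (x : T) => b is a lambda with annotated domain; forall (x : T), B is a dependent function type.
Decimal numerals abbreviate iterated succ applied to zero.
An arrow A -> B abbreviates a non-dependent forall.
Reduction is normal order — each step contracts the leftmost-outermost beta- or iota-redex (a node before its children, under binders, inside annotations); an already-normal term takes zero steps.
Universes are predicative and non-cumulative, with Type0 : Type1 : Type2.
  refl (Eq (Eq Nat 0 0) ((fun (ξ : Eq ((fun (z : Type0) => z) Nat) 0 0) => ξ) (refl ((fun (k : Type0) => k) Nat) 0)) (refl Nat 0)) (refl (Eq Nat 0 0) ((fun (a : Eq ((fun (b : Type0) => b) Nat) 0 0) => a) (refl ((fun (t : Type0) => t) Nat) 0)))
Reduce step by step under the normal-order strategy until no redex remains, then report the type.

reduction (normal order):
  refl (Eq (Eq Nat 0 0) ((fun (ξ : Eq ((fun (z : Type0) => z) Nat) 0 0) => ξ) (refl ((fun (k : Type0) => k) Nat) 0)) (refl Nat 0)) (refl (Eq Nat 0 0) ((fun (a : Eq ((fun (b : Type0) => b) Nat) 0 0) => a) (refl ((fun (t : Type0) => t) Nat) 0)))
  ~> refl (Eq (Eq Nat 0 0) (refl ((fun (ξ : Type0) => ξ) Nat) 0) (refl Nat 0)) (refl (Eq Nat 0 0) ((fun (z : Eq ((fun (k : Type0) => k) Nat) 0 0) => z) (refl ((fun (a : Type0) => a) Nat) 0)))
  ~> refl (Eq (Eq Nat 0 0) (refl Nat 0) (refl Nat 0)) (refl (Eq Nat 0 0) ((fun (ξ : Eq ((fun (z : Type0) => z) Nat) 0 0) => ξ) (refl ((fun (k : Type0) => k) Nat) 0)))
  ~> refl (Eq (Eq Nat 0 0) (refl Nat 0) (refl Nat 0)) (refl (Eq Nat 0 0) (refl ((fun (ξ : Type0) => ξ) Nat) 0))
  ~> refl (Eq (Eq Nat 0 0) (refl Nat 0) (refl Nat 0)) (refl (Eq Nat 0 0) (refl Nat 0))
type:
  Eq (Eq (Eq Nat 0 0) (refl Nat 0) (refl Nat 0)) (refl (Eq Nat 0 0) (refl Nat 0)) (refl (Eq Nat 0 0) (refl Nat 0))
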